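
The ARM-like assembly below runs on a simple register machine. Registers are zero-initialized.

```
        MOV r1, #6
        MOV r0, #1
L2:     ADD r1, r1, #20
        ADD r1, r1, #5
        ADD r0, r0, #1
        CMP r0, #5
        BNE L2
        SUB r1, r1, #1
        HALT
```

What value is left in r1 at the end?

105

r1=6
r0=1
r1=6+20=26
r1=26+5=31
r0=1+1=2
CMP r0, #5  (cmp 2,5)
BNE L2: taken
r1=31+20=51
r1=51+5=56
r0=2+1=3
CMP r0, #5  (cmp 3,5)
BNE L2: taken
r1=56+20=76
r1=76+5=81
r0=3+1=4
CMP r0, #5  (cmp 4,5)
BNE L2: taken
r1=81+20=101
r1=101+5=106
r0=4+1=5
CMP r0, #5  (cmp 5,5)
BNE L2: not taken
r1=106-1=105
halt.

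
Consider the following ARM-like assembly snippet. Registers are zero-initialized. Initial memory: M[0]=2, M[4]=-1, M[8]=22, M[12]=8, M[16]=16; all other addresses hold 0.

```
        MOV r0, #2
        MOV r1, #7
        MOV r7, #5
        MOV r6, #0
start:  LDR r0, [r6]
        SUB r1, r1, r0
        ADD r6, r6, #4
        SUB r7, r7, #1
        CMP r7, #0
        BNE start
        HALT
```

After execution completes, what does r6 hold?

MOV r0, #2 → r0=2
MOV r1, #7 → r1=7
MOV r7, #5 → r7=5
MOV r6, #0 → r6=0
LDR r0, [r6] → r0=M[0]=2
SUB r1, r1, r0 → r1=7-2=5
ADD r6, r6, #4 → r6=0+4=4
SUB r7, r7, #1 → r7=5-1=4
CMP r7, #0  (cmp 4,0)
BNE start: taken
LDR r0, [r6] → r0=M[4]=-1
SUB r1, r1, r0 → r1=5-(-1)=6
ADD r6, r6, #4 → r6=4+4=8
SUB r7, r7, #1 → r7=4-1=3
CMP r7, #0  (cmp 3,0)
BNE start: taken
LDR r0, [r6] → r0=M[8]=22
SUB r1, r1, r0 → r1=6-22=-16
ADD r6, r6, #4 → r6=8+4=12
SUB r7, r7, #1 → r7=3-1=2
CMP r7, #0  (cmp 2,0)
BNE start: taken
LDR r0, [r6] → r0=M[12]=8
SUB r1, r1, r0 → r1=(-16)-8=-24
ADD r6, r6, #4 → r6=12+4=16
SUB r7, r7, #1 → r7=2-1=1
CMP r7, #0  (cmp 1,0)
BNE start: taken
LDR r0, [r6] → r0=M[16]=16
SUB r1, r1, r0 → r1=(-24)-16=-40
ADD r6, r6, #4 → r6=16+4=20
SUB r7, r7, #1 → r7=1-1=0
CMP r7, #0  (cmp 0,0)
BNE start: not taken
halt.

20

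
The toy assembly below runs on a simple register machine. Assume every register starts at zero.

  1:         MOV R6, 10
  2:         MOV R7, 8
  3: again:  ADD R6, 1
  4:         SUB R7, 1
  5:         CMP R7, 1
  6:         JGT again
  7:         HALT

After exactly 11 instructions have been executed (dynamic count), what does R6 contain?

13

MOV R6, 10 → R6=10
MOV R7, 8 → R7=8
ADD R6, 1 → R6=10+1=11
SUB R7, 1 → R7=8-1=7
CMP R7, 1  (cmp 7,1)
JGT again: taken
ADD R6, 1 → R6=11+1=12
SUB R7, 1 → R7=7-1=6
CMP R7, 1  (cmp 6,1)
JGT again: taken
ADD R6, 1 → R6=12+1=13
After step 11: R6 = 13.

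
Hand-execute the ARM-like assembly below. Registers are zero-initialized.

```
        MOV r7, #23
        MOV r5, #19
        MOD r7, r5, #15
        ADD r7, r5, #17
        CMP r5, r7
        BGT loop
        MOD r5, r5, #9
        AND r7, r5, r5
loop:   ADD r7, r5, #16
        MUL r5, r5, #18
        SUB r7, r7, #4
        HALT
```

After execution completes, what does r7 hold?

MOV r7, #23 → r7=23
MOV r5, #19 → r5=19
MOD r7, r5, #15 → r7=19%15=4
ADD r7, r5, #17 → r7=19+17=36
CMP r5, r7  (cmp 19,36)
BGT loop: not taken
MOD r5, r5, #9 → r5=19%9=1
AND r7, r5, r5 → r7=1&1=1
ADD r7, r5, #16 → r7=1+16=17
MUL r5, r5, #18 → r5=1*18=18
SUB r7, r7, #4 → r7=17-4=13
halt.

13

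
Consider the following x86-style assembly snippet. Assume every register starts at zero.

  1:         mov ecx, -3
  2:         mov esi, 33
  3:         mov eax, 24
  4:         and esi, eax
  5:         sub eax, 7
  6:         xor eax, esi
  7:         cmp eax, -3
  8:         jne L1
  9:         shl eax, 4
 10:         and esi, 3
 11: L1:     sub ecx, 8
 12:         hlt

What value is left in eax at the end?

mov ecx, -3 → ecx=-3
mov esi, 33 → esi=33
mov eax, 24 → eax=24
and esi, eax → esi=33&24=0
sub eax, 7 → eax=24-7=17
xor eax, esi → eax=17^0=17
cmp eax, -3  (cmp 17,-3)
jne L1: taken
sub ecx, 8 → ecx=(-3)-8=-11
halt.

17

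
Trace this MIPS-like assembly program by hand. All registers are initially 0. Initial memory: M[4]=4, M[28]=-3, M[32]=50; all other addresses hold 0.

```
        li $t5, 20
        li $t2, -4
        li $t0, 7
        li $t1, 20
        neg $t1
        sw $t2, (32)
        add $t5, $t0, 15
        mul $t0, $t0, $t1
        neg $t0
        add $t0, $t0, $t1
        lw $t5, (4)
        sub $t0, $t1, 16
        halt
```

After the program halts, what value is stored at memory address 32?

$t5=20
$t2=-4
$t0=7
$t1=20
$t1=-(20)=-20
sw $t2, (32) → M[32]=-4
$t5=7+15=22
$t0=7*(-20)=-140
$t0=-(-140)=140
$t0=140+(-20)=120
$t5=M[4]=4
$t0=(-20)-16=-36
halt.

-4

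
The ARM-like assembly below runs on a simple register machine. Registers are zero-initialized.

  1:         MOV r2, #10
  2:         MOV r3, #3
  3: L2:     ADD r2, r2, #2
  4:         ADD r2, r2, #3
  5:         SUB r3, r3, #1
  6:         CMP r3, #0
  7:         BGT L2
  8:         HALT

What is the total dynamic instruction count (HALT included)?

18

MOV r2, #10 → r2=10
MOV r3, #3 → r3=3
ADD r2, r2, #2 → r2=10+2=12
ADD r2, r2, #3 → r2=12+3=15
SUB r3, r3, #1 → r3=3-1=2
CMP r3, #0  (cmp 2,0)
BGT L2: taken
ADD r2, r2, #2 → r2=15+2=17
ADD r2, r2, #3 → r2=17+3=20
SUB r3, r3, #1 → r3=2-1=1
CMP r3, #0  (cmp 1,0)
BGT L2: taken
ADD r2, r2, #2 → r2=20+2=22
ADD r2, r2, #3 → r2=22+3=25
SUB r3, r3, #1 → r3=1-1=0
CMP r3, #0  (cmp 0,0)
BGT L2: not taken
halt.
Total executed instructions: 18.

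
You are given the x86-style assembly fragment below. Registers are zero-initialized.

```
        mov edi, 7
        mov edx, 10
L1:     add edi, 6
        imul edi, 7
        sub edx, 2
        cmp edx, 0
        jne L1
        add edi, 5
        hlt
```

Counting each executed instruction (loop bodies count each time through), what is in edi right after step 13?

685

edi=7
edx=10
edi=7+6=13
edi=13*7=91
edx=10-2=8
cmp edx, 0  (cmp 8,0)
jne L1: taken
edi=91+6=97
edi=97*7=679
edx=8-2=6
cmp edx, 0  (cmp 6,0)
jne L1: taken
edi=679+6=685
After step 13: edi = 685.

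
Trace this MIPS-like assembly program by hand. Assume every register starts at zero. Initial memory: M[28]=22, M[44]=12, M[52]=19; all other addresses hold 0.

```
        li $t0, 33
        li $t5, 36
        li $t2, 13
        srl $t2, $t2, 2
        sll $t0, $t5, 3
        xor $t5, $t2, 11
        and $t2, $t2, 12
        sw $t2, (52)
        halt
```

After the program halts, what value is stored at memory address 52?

0

after li $t0, 33: $t0=33
after li $t5, 36: $t5=36
after li $t2, 13: $t2=13
after srl $t2, $t2, 2: $t2=13>>2=3
after sll $t0, $t5, 3: $t0=36<<3=288
after xor $t5, $t2, 11: $t5=3^11=8
after and $t2, $t2, 12: $t2=3&12=0
sw $t2, (52) → M[52]=0
halt.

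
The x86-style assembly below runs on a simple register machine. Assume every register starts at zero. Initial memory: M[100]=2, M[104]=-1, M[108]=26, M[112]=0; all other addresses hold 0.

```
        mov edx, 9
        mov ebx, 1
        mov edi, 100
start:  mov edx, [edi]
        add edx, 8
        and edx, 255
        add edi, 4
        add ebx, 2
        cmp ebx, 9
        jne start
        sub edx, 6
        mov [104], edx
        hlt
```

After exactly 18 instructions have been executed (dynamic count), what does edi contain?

108

mov edx, 9 → edx=9
mov ebx, 1 → ebx=1
mov edi, 100 → edi=100
mov edx, [edi] → edx=M[100]=2
add edx, 8 → edx=2+8=10
and edx, 255 → edx=10&255=10
add edi, 4 → edi=100+4=104
add ebx, 2 → ebx=1+2=3
cmp ebx, 9  (cmp 3,9)
jne start: taken
mov edx, [edi] → edx=M[104]=-1
add edx, 8 → edx=(-1)+8=7
and edx, 255 → edx=7&255=7
add edi, 4 → edi=104+4=108
add ebx, 2 → ebx=3+2=5
cmp ebx, 9  (cmp 5,9)
jne start: taken
mov edx, [edi] → edx=M[108]=26
After step 18: edi = 108.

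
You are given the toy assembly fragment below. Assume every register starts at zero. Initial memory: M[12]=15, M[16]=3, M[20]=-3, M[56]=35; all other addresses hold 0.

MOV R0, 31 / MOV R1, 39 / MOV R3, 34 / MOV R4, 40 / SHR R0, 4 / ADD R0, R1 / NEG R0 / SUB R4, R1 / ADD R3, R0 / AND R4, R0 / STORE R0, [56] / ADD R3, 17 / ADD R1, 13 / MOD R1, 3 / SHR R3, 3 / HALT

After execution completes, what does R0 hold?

MOV R0, 31 → R0=31
MOV R1, 39 → R1=39
MOV R3, 34 → R3=34
MOV R4, 40 → R4=40
SHR R0, 4 → R0=31>>4=1
ADD R0, R1 → R0=1+39=40
NEG R0 → R0=-(40)=-40
SUB R4, R1 → R4=40-39=1
ADD R3, R0 → R3=34+(-40)=-6
AND R4, R0 → R4=1&(-40)=0
STORE R0, [56] → M[56]=-40
ADD R3, 17 → R3=(-6)+17=11
ADD R1, 13 → R1=39+13=52
MOD R1, 3 → R1=52%3=1
SHR R3, 3 → R3=11>>3=1
halt.

-40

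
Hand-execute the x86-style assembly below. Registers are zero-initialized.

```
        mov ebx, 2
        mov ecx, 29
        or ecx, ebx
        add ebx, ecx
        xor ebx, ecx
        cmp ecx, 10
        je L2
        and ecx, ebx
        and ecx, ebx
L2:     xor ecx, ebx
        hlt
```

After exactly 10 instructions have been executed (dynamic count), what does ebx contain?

mov ebx, 2 → ebx=2
mov ecx, 29 → ecx=29
or ecx, ebx → ecx=29|2=31
add ebx, ecx → ebx=2+31=33
xor ebx, ecx → ebx=33^31=62
cmp ecx, 10  (cmp 31,10)
je L2: not taken
and ecx, ebx → ecx=31&62=30
and ecx, ebx → ecx=30&62=30
xor ecx, ebx → ecx=30^62=32
After step 10: ebx = 62.

62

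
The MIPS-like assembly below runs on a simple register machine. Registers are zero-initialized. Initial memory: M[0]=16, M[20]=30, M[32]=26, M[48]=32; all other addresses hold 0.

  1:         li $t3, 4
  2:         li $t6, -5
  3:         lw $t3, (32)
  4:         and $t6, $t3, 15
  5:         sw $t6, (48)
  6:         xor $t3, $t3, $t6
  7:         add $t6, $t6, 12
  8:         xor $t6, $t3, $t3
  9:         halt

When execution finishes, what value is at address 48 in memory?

li $t3, 4 → $t3=4
li $t6, -5 → $t6=-5
lw $t3, (32) → $t3=M[32]=26
and $t6, $t3, 15 → $t6=26&15=10
sw $t6, (48) → M[48]=10
xor $t3, $t3, $t6 → $t3=26^10=16
add $t6, $t6, 12 → $t6=10+12=22
xor $t6, $t3, $t3 → $t6=16^16=0
halt.

10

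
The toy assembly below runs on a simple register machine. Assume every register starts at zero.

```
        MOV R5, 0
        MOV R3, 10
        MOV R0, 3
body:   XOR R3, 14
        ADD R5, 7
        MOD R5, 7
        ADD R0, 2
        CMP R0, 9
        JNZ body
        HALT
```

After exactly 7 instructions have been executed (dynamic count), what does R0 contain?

5

R5=0
R3=10
R0=3
R3=10^14=4
R5=0+7=7
R5=7%7=0
R0=3+2=5
After step 7: R0 = 5.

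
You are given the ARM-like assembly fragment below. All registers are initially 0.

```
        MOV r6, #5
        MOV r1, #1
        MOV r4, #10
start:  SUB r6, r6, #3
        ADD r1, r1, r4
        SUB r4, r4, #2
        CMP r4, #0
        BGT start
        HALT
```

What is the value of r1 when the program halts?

31

r6=5
r1=1
r4=10
r6=5-3=2
r1=1+10=11
r4=10-2=8
CMP r4, #0  (cmp 8,0)
BGT start: taken
r6=2-3=-1
r1=11+8=19
r4=8-2=6
CMP r4, #0  (cmp 6,0)
BGT start: taken
r6=(-1)-3=-4
r1=19+6=25
r4=6-2=4
CMP r4, #0  (cmp 4,0)
BGT start: taken
r6=(-4)-3=-7
r1=25+4=29
r4=4-2=2
CMP r4, #0  (cmp 2,0)
BGT start: taken
r6=(-7)-3=-10
r1=29+2=31
r4=2-2=0
CMP r4, #0  (cmp 0,0)
BGT start: not taken
halt.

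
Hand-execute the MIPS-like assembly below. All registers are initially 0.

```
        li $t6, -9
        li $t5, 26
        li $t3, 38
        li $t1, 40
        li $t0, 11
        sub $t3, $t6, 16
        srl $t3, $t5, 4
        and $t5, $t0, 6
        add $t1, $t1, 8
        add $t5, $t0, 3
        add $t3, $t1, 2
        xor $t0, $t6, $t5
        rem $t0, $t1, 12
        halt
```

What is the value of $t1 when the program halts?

after li $t6, -9: $t6=-9
after li $t5, 26: $t5=26
after li $t3, 38: $t3=38
after li $t1, 40: $t1=40
after li $t0, 11: $t0=11
after sub $t3, $t6, 16: $t3=(-9)-16=-25
after srl $t3, $t5, 4: $t3=26>>4=1
after and $t5, $t0, 6: $t5=11&6=2
after add $t1, $t1, 8: $t1=40+8=48
after add $t5, $t0, 3: $t5=11+3=14
after add $t3, $t1, 2: $t3=48+2=50
after xor $t0, $t6, $t5: $t0=(-9)^14=-7
after rem $t0, $t1, 12: $t0=48%12=0
halt.

48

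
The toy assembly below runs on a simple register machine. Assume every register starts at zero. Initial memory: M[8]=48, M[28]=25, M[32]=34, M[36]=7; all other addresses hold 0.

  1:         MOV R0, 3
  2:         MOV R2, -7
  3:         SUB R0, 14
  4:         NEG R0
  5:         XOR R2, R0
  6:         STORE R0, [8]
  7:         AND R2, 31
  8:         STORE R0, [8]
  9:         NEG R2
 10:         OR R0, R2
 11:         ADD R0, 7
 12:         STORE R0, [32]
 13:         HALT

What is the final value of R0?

R0=3
R2=-7
R0=3-14=-11
R0=-(-11)=11
R2=(-7)^11=-14
STORE R0, [8] → M[8]=11
R2=(-14)&31=18
STORE R0, [8] → M[8]=11
R2=-(18)=-18
R0=11|(-18)=-17
R0=(-17)+7=-10
STORE R0, [32] → M[32]=-10
halt.

-10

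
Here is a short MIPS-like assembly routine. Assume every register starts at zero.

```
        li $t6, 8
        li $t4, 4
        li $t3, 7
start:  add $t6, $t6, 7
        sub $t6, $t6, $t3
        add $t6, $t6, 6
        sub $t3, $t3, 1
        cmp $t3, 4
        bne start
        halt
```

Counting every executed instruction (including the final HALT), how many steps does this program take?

22

$t6=8
$t4=4
$t3=7
$t6=8+7=15
$t6=15-7=8
$t6=8+6=14
$t3=7-1=6
cmp $t3, 4  (cmp 6,4)
bne start: taken
$t6=14+7=21
$t6=21-6=15
$t6=15+6=21
$t3=6-1=5
cmp $t3, 4  (cmp 5,4)
bne start: taken
$t6=21+7=28
$t6=28-5=23
$t6=23+6=29
$t3=5-1=4
cmp $t3, 4  (cmp 4,4)
bne start: not taken
halt.
Total executed instructions: 22.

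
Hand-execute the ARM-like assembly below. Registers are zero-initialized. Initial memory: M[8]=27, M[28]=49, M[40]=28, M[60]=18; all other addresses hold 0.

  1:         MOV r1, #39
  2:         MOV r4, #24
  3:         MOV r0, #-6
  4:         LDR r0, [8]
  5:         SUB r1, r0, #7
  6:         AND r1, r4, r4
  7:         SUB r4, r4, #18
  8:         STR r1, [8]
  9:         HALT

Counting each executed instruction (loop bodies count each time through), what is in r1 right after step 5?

20

after MOV r1, #39: r1=39
after MOV r4, #24: r4=24
after MOV r0, #-6: r0=-6
after LDR r0, [8]: r0=M[8]=27
after SUB r1, r0, #7: r1=27-7=20
After step 5: r1 = 20.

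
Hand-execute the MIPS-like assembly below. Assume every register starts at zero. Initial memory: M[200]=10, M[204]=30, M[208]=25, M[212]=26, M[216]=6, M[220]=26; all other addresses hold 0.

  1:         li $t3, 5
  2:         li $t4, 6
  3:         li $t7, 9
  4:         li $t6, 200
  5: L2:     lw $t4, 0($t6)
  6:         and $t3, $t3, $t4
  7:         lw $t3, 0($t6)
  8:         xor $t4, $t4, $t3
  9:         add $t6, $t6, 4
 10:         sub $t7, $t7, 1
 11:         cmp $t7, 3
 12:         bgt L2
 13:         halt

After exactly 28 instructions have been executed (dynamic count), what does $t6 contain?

$t3=5
$t4=6
$t7=9
$t6=200
$t4=M[200]=10
$t3=5&10=0
$t3=M[200]=10
$t4=10^10=0
$t6=200+4=204
$t7=9-1=8
cmp $t7, 3  (cmp 8,3)
bgt L2: taken
$t4=M[204]=30
$t3=10&30=10
$t3=M[204]=30
$t4=30^30=0
$t6=204+4=208
$t7=8-1=7
cmp $t7, 3  (cmp 7,3)
bgt L2: taken
$t4=M[208]=25
$t3=30&25=24
$t3=M[208]=25
$t4=25^25=0
$t6=208+4=212
$t7=7-1=6
cmp $t7, 3  (cmp 6,3)
bgt L2: taken
After step 28: $t6 = 212.

212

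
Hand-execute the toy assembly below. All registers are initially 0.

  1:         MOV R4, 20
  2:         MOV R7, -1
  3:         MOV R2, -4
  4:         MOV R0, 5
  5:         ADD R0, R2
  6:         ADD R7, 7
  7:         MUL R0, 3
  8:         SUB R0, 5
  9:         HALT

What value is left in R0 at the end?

R4=20
R7=-1
R2=-4
R0=5
R0=5+(-4)=1
R7=(-1)+7=6
R0=1*3=3
R0=3-5=-2
halt.

-2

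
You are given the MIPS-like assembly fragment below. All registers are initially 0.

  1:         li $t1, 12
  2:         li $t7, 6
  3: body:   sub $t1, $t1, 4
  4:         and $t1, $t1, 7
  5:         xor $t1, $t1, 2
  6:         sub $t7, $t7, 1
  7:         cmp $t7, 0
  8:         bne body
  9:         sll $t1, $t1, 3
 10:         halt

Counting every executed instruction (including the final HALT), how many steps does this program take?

li $t1, 12 → $t1=12
li $t7, 6 → $t7=6
sub $t1, $t1, 4 → $t1=12-4=8
and $t1, $t1, 7 → $t1=8&7=0
xor $t1, $t1, 2 → $t1=0^2=2
sub $t7, $t7, 1 → $t7=6-1=5
cmp $t7, 0  (cmp 5,0)
bne body: taken
sub $t1, $t1, 4 → $t1=2-4=-2
and $t1, $t1, 7 → $t1=(-2)&7=6
xor $t1, $t1, 2 → $t1=6^2=4
sub $t7, $t7, 1 → $t7=5-1=4
cmp $t7, 0  (cmp 4,0)
bne body: taken
sub $t1, $t1, 4 → $t1=4-4=0
and $t1, $t1, 7 → $t1=0&7=0
xor $t1, $t1, 2 → $t1=0^2=2
sub $t7, $t7, 1 → $t7=4-1=3
cmp $t7, 0  (cmp 3,0)
bne body: taken
sub $t1, $t1, 4 → $t1=2-4=-2
and $t1, $t1, 7 → $t1=(-2)&7=6
xor $t1, $t1, 2 → $t1=6^2=4
sub $t7, $t7, 1 → $t7=3-1=2
cmp $t7, 0  (cmp 2,0)
bne body: taken
sub $t1, $t1, 4 → $t1=4-4=0
and $t1, $t1, 7 → $t1=0&7=0
xor $t1, $t1, 2 → $t1=0^2=2
sub $t7, $t7, 1 → $t7=2-1=1
cmp $t7, 0  (cmp 1,0)
bne body: taken
sub $t1, $t1, 4 → $t1=2-4=-2
and $t1, $t1, 7 → $t1=(-2)&7=6
xor $t1, $t1, 2 → $t1=6^2=4
sub $t7, $t7, 1 → $t7=1-1=0
cmp $t7, 0  (cmp 0,0)
bne body: not taken
sll $t1, $t1, 3 → $t1=4<<3=32
halt.
Total executed instructions: 40.

40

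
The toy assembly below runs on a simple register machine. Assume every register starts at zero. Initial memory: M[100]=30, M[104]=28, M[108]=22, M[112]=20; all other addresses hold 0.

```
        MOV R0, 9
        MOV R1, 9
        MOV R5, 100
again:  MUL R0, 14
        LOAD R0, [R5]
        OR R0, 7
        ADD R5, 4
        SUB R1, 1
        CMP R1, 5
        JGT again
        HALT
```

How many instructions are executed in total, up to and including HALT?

MOV R0, 9 → R0=9
MOV R1, 9 → R1=9
MOV R5, 100 → R5=100
MUL R0, 14 → R0=9*14=126
LOAD R0, [R5] → R0=M[100]=30
OR R0, 7 → R0=30|7=31
ADD R5, 4 → R5=100+4=104
SUB R1, 1 → R1=9-1=8
CMP R1, 5  (cmp 8,5)
JGT again: taken
MUL R0, 14 → R0=31*14=434
LOAD R0, [R5] → R0=M[104]=28
OR R0, 7 → R0=28|7=31
ADD R5, 4 → R5=104+4=108
SUB R1, 1 → R1=8-1=7
CMP R1, 5  (cmp 7,5)
JGT again: taken
MUL R0, 14 → R0=31*14=434
LOAD R0, [R5] → R0=M[108]=22
OR R0, 7 → R0=22|7=23
ADD R5, 4 → R5=108+4=112
SUB R1, 1 → R1=7-1=6
CMP R1, 5  (cmp 6,5)
JGT again: taken
MUL R0, 14 → R0=23*14=322
LOAD R0, [R5] → R0=M[112]=20
OR R0, 7 → R0=20|7=23
ADD R5, 4 → R5=112+4=116
SUB R1, 1 → R1=6-1=5
CMP R1, 5  (cmp 5,5)
JGT again: not taken
halt.
Total executed instructions: 32.

32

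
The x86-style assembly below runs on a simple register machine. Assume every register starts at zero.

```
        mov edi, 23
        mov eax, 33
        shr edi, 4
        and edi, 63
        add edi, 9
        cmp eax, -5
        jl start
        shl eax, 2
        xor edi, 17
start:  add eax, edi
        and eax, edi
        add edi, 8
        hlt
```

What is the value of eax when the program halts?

mov edi, 23 → edi=23
mov eax, 33 → eax=33
shr edi, 4 → edi=23>>4=1
and edi, 63 → edi=1&63=1
add edi, 9 → edi=1+9=10
cmp eax, -5  (cmp 33,-5)
jl start: not taken
shl eax, 2 → eax=33<<2=132
xor edi, 17 → edi=10^17=27
add eax, edi → eax=132+27=159
and eax, edi → eax=159&27=27
add edi, 8 → edi=27+8=35
halt.

27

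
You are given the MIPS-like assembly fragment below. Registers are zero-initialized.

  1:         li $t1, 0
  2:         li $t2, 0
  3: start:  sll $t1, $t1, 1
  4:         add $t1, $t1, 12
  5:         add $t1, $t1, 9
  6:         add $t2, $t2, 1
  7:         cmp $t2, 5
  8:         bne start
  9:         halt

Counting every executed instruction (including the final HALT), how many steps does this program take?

33

li $t1, 0 → $t1=0
li $t2, 0 → $t2=0
sll $t1, $t1, 1 → $t1=0<<1=0
add $t1, $t1, 12 → $t1=0+12=12
add $t1, $t1, 9 → $t1=12+9=21
add $t2, $t2, 1 → $t2=0+1=1
cmp $t2, 5  (cmp 1,5)
bne start: taken
sll $t1, $t1, 1 → $t1=21<<1=42
add $t1, $t1, 12 → $t1=42+12=54
add $t1, $t1, 9 → $t1=54+9=63
add $t2, $t2, 1 → $t2=1+1=2
cmp $t2, 5  (cmp 2,5)
bne start: taken
sll $t1, $t1, 1 → $t1=63<<1=126
add $t1, $t1, 12 → $t1=126+12=138
add $t1, $t1, 9 → $t1=138+9=147
add $t2, $t2, 1 → $t2=2+1=3
cmp $t2, 5  (cmp 3,5)
bne start: taken
sll $t1, $t1, 1 → $t1=147<<1=294
add $t1, $t1, 12 → $t1=294+12=306
add $t1, $t1, 9 → $t1=306+9=315
add $t2, $t2, 1 → $t2=3+1=4
cmp $t2, 5  (cmp 4,5)
bne start: taken
sll $t1, $t1, 1 → $t1=315<<1=630
add $t1, $t1, 12 → $t1=630+12=642
add $t1, $t1, 9 → $t1=642+9=651
add $t2, $t2, 1 → $t2=4+1=5
cmp $t2, 5  (cmp 5,5)
bne start: not taken
halt.
Total executed instructions: 33.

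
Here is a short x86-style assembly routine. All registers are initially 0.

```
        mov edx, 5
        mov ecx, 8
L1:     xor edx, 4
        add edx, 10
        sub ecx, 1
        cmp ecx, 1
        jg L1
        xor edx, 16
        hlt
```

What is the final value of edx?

95

edx=5
ecx=8
edx=5^4=1
edx=1+10=11
ecx=8-1=7
cmp ecx, 1  (cmp 7,1)
jg L1: taken
edx=11^4=15
edx=15+10=25
ecx=7-1=6
cmp ecx, 1  (cmp 6,1)
jg L1: taken
edx=25^4=29
edx=29+10=39
ecx=6-1=5
cmp ecx, 1  (cmp 5,1)
jg L1: taken
edx=39^4=35
edx=35+10=45
ecx=5-1=4
cmp ecx, 1  (cmp 4,1)
jg L1: taken
edx=45^4=41
edx=41+10=51
ecx=4-1=3
cmp ecx, 1  (cmp 3,1)
jg L1: taken
edx=51^4=55
edx=55+10=65
ecx=3-1=2
cmp ecx, 1  (cmp 2,1)
jg L1: taken
edx=65^4=69
edx=69+10=79
ecx=2-1=1
cmp ecx, 1  (cmp 1,1)
jg L1: not taken
edx=79^16=95
halt.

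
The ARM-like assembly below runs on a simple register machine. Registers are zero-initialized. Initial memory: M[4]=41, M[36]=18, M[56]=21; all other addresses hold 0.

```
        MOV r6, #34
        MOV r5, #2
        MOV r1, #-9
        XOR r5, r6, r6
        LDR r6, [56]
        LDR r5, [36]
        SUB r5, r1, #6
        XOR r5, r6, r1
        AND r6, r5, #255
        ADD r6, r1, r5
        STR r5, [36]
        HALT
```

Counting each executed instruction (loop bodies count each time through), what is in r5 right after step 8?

-30

MOV r6, #34 → r6=34
MOV r5, #2 → r5=2
MOV r1, #-9 → r1=-9
XOR r5, r6, r6 → r5=34^34=0
LDR r6, [56] → r6=M[56]=21
LDR r5, [36] → r5=M[36]=18
SUB r5, r1, #6 → r5=(-9)-6=-15
XOR r5, r6, r1 → r5=21^(-9)=-30
After step 8: r5 = -30.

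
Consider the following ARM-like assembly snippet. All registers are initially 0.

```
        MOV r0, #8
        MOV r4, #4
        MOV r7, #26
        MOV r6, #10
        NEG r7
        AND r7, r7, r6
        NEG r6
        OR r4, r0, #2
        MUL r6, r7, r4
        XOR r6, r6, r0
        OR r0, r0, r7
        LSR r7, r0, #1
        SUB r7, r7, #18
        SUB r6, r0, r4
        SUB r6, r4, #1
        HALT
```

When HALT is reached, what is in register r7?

MOV r0, #8 → r0=8
MOV r4, #4 → r4=4
MOV r7, #26 → r7=26
MOV r6, #10 → r6=10
NEG r7 → r7=-(26)=-26
AND r7, r7, r6 → r7=(-26)&10=2
NEG r6 → r6=-(10)=-10
OR r4, r0, #2 → r4=8|2=10
MUL r6, r7, r4 → r6=2*10=20
XOR r6, r6, r0 → r6=20^8=28
OR r0, r0, r7 → r0=8|2=10
LSR r7, r0, #1 → r7=10>>1=5
SUB r7, r7, #18 → r7=5-18=-13
SUB r6, r0, r4 → r6=10-10=0
SUB r6, r4, #1 → r6=10-1=9
halt.

-13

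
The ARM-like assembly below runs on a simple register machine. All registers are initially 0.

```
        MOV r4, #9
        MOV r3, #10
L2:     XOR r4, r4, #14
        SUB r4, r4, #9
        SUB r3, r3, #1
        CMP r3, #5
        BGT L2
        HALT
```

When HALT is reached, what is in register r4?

r4=9
r3=10
r4=9^14=7
r4=7-9=-2
r3=10-1=9
CMP r3, #5  (cmp 9,5)
BGT L2: taken
r4=(-2)^14=-16
r4=(-16)-9=-25
r3=9-1=8
CMP r3, #5  (cmp 8,5)
BGT L2: taken
r4=(-25)^14=-23
r4=(-23)-9=-32
r3=8-1=7
CMP r3, #5  (cmp 7,5)
BGT L2: taken
r4=(-32)^14=-18
r4=(-18)-9=-27
r3=7-1=6
CMP r3, #5  (cmp 6,5)
BGT L2: taken
r4=(-27)^14=-21
r4=(-21)-9=-30
r3=6-1=5
CMP r3, #5  (cmp 5,5)
BGT L2: not taken
halt.

-30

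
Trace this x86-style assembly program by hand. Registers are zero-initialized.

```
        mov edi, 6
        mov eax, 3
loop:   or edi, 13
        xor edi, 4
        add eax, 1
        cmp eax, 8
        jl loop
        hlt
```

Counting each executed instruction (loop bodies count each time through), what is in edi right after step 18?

15

edi=6
eax=3
edi=6|13=15
edi=15^4=11
eax=3+1=4
cmp eax, 8  (cmp 4,8)
jl loop: taken
edi=11|13=15
edi=15^4=11
eax=4+1=5
cmp eax, 8  (cmp 5,8)
jl loop: taken
edi=11|13=15
edi=15^4=11
eax=5+1=6
cmp eax, 8  (cmp 6,8)
jl loop: taken
edi=11|13=15
After step 18: edi = 15.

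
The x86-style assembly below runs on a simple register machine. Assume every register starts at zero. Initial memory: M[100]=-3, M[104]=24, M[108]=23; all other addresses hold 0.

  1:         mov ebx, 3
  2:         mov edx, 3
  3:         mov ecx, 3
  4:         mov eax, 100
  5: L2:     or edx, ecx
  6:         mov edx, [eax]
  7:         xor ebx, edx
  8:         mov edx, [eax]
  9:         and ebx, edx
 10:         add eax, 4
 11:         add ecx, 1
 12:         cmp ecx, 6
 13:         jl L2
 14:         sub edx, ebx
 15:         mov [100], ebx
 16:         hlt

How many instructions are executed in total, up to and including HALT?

mov ebx, 3 → ebx=3
mov edx, 3 → edx=3
mov ecx, 3 → ecx=3
mov eax, 100 → eax=100
or edx, ecx → edx=3|3=3
mov edx, [eax] → edx=M[100]=-3
xor ebx, edx → ebx=3^(-3)=-2
mov edx, [eax] → edx=M[100]=-3
and ebx, edx → ebx=(-2)&(-3)=-4
add eax, 4 → eax=100+4=104
add ecx, 1 → ecx=3+1=4
cmp ecx, 6  (cmp 4,6)
jl L2: taken
or edx, ecx → edx=(-3)|4=-3
mov edx, [eax] → edx=M[104]=24
xor ebx, edx → ebx=(-4)^24=-28
mov edx, [eax] → edx=M[104]=24
and ebx, edx → ebx=(-28)&24=0
add eax, 4 → eax=104+4=108
add ecx, 1 → ecx=4+1=5
cmp ecx, 6  (cmp 5,6)
jl L2: taken
or edx, ecx → edx=24|5=29
mov edx, [eax] → edx=M[108]=23
xor ebx, edx → ebx=0^23=23
mov edx, [eax] → edx=M[108]=23
and ebx, edx → ebx=23&23=23
add eax, 4 → eax=108+4=112
add ecx, 1 → ecx=5+1=6
cmp ecx, 6  (cmp 6,6)
jl L2: not taken
sub edx, ebx → edx=23-23=0
mov [100], ebx → M[100]=23
halt.
Total executed instructions: 34.

34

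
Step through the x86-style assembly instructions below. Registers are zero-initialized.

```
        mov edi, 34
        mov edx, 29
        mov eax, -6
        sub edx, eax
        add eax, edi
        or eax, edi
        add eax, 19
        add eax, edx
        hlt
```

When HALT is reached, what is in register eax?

116

mov edi, 34 → edi=34
mov edx, 29 → edx=29
mov eax, -6 → eax=-6
sub edx, eax → edx=29-(-6)=35
add eax, edi → eax=(-6)+34=28
or eax, edi → eax=28|34=62
add eax, 19 → eax=62+19=81
add eax, edx → eax=81+35=116
halt.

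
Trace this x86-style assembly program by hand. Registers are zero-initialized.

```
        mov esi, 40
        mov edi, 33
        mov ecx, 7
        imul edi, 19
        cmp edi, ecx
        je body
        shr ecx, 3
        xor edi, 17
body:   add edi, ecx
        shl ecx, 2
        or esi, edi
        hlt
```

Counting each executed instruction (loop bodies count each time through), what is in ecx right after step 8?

after mov esi, 40: esi=40
after mov edi, 33: edi=33
after mov ecx, 7: ecx=7
after imul edi, 19: edi=33*19=627
cmp edi, ecx  (cmp 627,7)
je body: not taken
after shr ecx, 3: ecx=7>>3=0
after xor edi, 17: edi=627^17=610
After step 8: ecx = 0.

0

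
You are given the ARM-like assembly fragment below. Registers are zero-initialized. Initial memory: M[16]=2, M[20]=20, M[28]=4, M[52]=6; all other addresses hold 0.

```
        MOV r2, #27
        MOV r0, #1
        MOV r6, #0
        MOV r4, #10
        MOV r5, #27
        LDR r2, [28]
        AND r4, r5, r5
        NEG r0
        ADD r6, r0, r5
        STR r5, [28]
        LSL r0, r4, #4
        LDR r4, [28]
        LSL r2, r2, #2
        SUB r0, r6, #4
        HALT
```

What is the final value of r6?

r2=27
r0=1
r6=0
r4=10
r5=27
r2=M[28]=4
r4=27&27=27
r0=-(1)=-1
r6=(-1)+27=26
STR r5, [28] → M[28]=27
r0=27<<4=432
r4=M[28]=27
r2=4<<2=16
r0=26-4=22
halt.

26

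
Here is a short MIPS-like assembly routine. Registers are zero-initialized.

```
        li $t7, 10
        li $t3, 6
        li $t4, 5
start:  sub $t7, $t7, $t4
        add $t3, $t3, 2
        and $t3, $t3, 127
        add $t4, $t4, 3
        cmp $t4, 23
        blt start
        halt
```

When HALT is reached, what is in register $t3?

18

li $t7, 10 → $t7=10
li $t3, 6 → $t3=6
li $t4, 5 → $t4=5
sub $t7, $t7, $t4 → $t7=10-5=5
add $t3, $t3, 2 → $t3=6+2=8
and $t3, $t3, 127 → $t3=8&127=8
add $t4, $t4, 3 → $t4=5+3=8
cmp $t4, 23  (cmp 8,23)
blt start: taken
sub $t7, $t7, $t4 → $t7=5-8=-3
add $t3, $t3, 2 → $t3=8+2=10
and $t3, $t3, 127 → $t3=10&127=10
add $t4, $t4, 3 → $t4=8+3=11
cmp $t4, 23  (cmp 11,23)
blt start: taken
sub $t7, $t7, $t4 → $t7=(-3)-11=-14
add $t3, $t3, 2 → $t3=10+2=12
and $t3, $t3, 127 → $t3=12&127=12
add $t4, $t4, 3 → $t4=11+3=14
cmp $t4, 23  (cmp 14,23)
blt start: taken
sub $t7, $t7, $t4 → $t7=(-14)-14=-28
add $t3, $t3, 2 → $t3=12+2=14
and $t3, $t3, 127 → $t3=14&127=14
add $t4, $t4, 3 → $t4=14+3=17
cmp $t4, 23  (cmp 17,23)
blt start: taken
sub $t7, $t7, $t4 → $t7=(-28)-17=-45
add $t3, $t3, 2 → $t3=14+2=16
and $t3, $t3, 127 → $t3=16&127=16
add $t4, $t4, 3 → $t4=17+3=20
cmp $t4, 23  (cmp 20,23)
blt start: taken
sub $t7, $t7, $t4 → $t7=(-45)-20=-65
add $t3, $t3, 2 → $t3=16+2=18
and $t3, $t3, 127 → $t3=18&127=18
add $t4, $t4, 3 → $t4=20+3=23
cmp $t4, 23  (cmp 23,23)
blt start: not taken
halt.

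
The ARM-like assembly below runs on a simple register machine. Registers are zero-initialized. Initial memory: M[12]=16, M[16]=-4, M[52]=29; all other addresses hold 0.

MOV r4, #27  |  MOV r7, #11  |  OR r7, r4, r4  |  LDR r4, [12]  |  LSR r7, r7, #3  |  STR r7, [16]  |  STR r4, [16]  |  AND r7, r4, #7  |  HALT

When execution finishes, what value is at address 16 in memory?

MOV r4, #27 → r4=27
MOV r7, #11 → r7=11
OR r7, r4, r4 → r7=27|27=27
LDR r4, [12] → r4=M[12]=16
LSR r7, r7, #3 → r7=27>>3=3
STR r7, [16] → M[16]=3
STR r4, [16] → M[16]=16
AND r7, r4, #7 → r7=16&7=0
halt.

16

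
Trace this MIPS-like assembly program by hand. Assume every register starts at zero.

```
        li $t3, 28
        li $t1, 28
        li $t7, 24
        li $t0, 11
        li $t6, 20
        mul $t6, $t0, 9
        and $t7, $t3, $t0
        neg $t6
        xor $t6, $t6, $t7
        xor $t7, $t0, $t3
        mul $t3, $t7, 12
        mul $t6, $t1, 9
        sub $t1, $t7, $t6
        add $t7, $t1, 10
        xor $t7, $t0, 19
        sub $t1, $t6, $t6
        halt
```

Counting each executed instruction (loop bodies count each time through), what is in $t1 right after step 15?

-229

li $t3, 28 → $t3=28
li $t1, 28 → $t1=28
li $t7, 24 → $t7=24
li $t0, 11 → $t0=11
li $t6, 20 → $t6=20
mul $t6, $t0, 9 → $t6=11*9=99
and $t7, $t3, $t0 → $t7=28&11=8
neg $t6 → $t6=-(99)=-99
xor $t6, $t6, $t7 → $t6=(-99)^8=-107
xor $t7, $t0, $t3 → $t7=11^28=23
mul $t3, $t7, 12 → $t3=23*12=276
mul $t6, $t1, 9 → $t6=28*9=252
sub $t1, $t7, $t6 → $t1=23-252=-229
add $t7, $t1, 10 → $t7=(-229)+10=-219
xor $t7, $t0, 19 → $t7=11^19=24
After step 15: $t1 = -229.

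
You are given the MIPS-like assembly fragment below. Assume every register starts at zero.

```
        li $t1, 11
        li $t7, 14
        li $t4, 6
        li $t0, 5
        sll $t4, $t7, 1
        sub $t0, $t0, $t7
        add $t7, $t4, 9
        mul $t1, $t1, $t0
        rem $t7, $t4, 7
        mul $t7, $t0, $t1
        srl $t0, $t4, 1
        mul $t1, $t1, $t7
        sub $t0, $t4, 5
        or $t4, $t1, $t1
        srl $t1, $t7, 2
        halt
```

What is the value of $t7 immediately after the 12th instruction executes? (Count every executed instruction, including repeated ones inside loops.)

891

$t1=11
$t7=14
$t4=6
$t0=5
$t4=14<<1=28
$t0=5-14=-9
$t7=28+9=37
$t1=11*(-9)=-99
$t7=28%7=0
$t7=(-9)*(-99)=891
$t0=28>>1=14
$t1=(-99)*891=-88209
After step 12: $t7 = 891.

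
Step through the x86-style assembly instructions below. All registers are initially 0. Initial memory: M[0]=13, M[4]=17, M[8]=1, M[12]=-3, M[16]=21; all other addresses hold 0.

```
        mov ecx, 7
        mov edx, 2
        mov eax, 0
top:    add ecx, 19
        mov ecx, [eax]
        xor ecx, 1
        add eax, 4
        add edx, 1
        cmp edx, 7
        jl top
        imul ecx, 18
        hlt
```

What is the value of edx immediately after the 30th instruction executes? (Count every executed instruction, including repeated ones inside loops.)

6

ecx=7
edx=2
eax=0
ecx=7+19=26
ecx=M[0]=13
ecx=13^1=12
eax=0+4=4
edx=2+1=3
cmp edx, 7  (cmp 3,7)
jl top: taken
ecx=12+19=31
ecx=M[4]=17
ecx=17^1=16
eax=4+4=8
edx=3+1=4
cmp edx, 7  (cmp 4,7)
jl top: taken
ecx=16+19=35
ecx=M[8]=1
ecx=1^1=0
eax=8+4=12
edx=4+1=5
cmp edx, 7  (cmp 5,7)
jl top: taken
ecx=0+19=19
ecx=M[12]=-3
ecx=(-3)^1=-4
eax=12+4=16
edx=5+1=6
cmp edx, 7  (cmp 6,7)
After step 30: edx = 6.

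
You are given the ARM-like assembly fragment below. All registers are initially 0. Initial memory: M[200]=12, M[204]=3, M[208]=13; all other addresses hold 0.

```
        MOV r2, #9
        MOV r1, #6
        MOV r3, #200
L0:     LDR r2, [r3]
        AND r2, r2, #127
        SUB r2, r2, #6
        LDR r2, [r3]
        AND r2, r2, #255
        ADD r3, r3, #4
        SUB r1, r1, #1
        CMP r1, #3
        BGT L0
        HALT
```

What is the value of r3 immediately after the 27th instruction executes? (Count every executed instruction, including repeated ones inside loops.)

212

r2=9
r1=6
r3=200
r2=M[200]=12
r2=12&127=12
r2=12-6=6
r2=M[200]=12
r2=12&255=12
r3=200+4=204
r1=6-1=5
CMP r1, #3  (cmp 5,3)
BGT L0: taken
r2=M[204]=3
r2=3&127=3
r2=3-6=-3
r2=M[204]=3
r2=3&255=3
r3=204+4=208
r1=5-1=4
CMP r1, #3  (cmp 4,3)
BGT L0: taken
r2=M[208]=13
r2=13&127=13
r2=13-6=7
r2=M[208]=13
r2=13&255=13
r3=208+4=212
After step 27: r3 = 212.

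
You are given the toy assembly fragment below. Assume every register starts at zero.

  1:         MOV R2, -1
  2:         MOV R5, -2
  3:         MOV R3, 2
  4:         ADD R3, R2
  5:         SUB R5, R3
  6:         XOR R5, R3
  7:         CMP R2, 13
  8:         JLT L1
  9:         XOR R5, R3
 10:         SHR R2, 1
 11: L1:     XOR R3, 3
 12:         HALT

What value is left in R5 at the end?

MOV R2, -1 → R2=-1
MOV R5, -2 → R5=-2
MOV R3, 2 → R3=2
ADD R3, R2 → R3=2+(-1)=1
SUB R5, R3 → R5=(-2)-1=-3
XOR R5, R3 → R5=(-3)^1=-4
CMP R2, 13  (cmp -1,13)
JLT L1: taken
XOR R3, 3 → R3=1^3=2
halt.

-4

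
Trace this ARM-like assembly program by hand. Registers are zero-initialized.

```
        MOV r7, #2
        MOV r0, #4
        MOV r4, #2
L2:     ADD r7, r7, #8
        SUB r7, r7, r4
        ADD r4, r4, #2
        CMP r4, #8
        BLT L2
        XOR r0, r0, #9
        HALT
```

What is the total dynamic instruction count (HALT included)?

20

after MOV r7, #2: r7=2
after MOV r0, #4: r0=4
after MOV r4, #2: r4=2
after ADD r7, r7, #8: r7=2+8=10
after SUB r7, r7, r4: r7=10-2=8
after ADD r4, r4, #2: r4=2+2=4
CMP r4, #8  (cmp 4,8)
BLT L2: taken
after ADD r7, r7, #8: r7=8+8=16
after SUB r7, r7, r4: r7=16-4=12
after ADD r4, r4, #2: r4=4+2=6
CMP r4, #8  (cmp 6,8)
BLT L2: taken
after ADD r7, r7, #8: r7=12+8=20
after SUB r7, r7, r4: r7=20-6=14
after ADD r4, r4, #2: r4=6+2=8
CMP r4, #8  (cmp 8,8)
BLT L2: not taken
after XOR r0, r0, #9: r0=4^9=13
halt.
Total executed instructions: 20.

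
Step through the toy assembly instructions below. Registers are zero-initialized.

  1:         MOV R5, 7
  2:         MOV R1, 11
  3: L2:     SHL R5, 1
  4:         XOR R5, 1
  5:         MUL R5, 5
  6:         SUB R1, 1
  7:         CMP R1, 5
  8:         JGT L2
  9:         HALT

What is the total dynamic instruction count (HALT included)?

MOV R5, 7 → R5=7
MOV R1, 11 → R1=11
SHL R5, 1 → R5=7<<1=14
XOR R5, 1 → R5=14^1=15
MUL R5, 5 → R5=15*5=75
SUB R1, 1 → R1=11-1=10
CMP R1, 5  (cmp 10,5)
JGT L2: taken
SHL R5, 1 → R5=75<<1=150
XOR R5, 1 → R5=150^1=151
MUL R5, 5 → R5=151*5=755
SUB R1, 1 → R1=10-1=9
CMP R1, 5  (cmp 9,5)
JGT L2: taken
SHL R5, 1 → R5=755<<1=1510
XOR R5, 1 → R5=1510^1=1511
MUL R5, 5 → R5=1511*5=7555
SUB R1, 1 → R1=9-1=8
CMP R1, 5  (cmp 8,5)
JGT L2: taken
SHL R5, 1 → R5=7555<<1=15110
XOR R5, 1 → R5=15110^1=15111
MUL R5, 5 → R5=15111*5=75555
SUB R1, 1 → R1=8-1=7
CMP R1, 5  (cmp 7,5)
JGT L2: taken
SHL R5, 1 → R5=75555<<1=151110
XOR R5, 1 → R5=151110^1=151111
MUL R5, 5 → R5=151111*5=755555
SUB R1, 1 → R1=7-1=6
CMP R1, 5  (cmp 6,5)
JGT L2: taken
SHL R5, 1 → R5=755555<<1=1511110
XOR R5, 1 → R5=1511110^1=1511111
MUL R5, 5 → R5=1511111*5=7555555
SUB R1, 1 → R1=6-1=5
CMP R1, 5  (cmp 5,5)
JGT L2: not taken
halt.
Total executed instructions: 39.

39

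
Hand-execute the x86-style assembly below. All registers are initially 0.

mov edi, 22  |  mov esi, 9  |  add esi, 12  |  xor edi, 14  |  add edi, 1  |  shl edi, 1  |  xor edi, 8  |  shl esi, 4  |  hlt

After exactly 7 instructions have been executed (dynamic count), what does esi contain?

after mov edi, 22: edi=22
after mov esi, 9: esi=9
after add esi, 12: esi=9+12=21
after xor edi, 14: edi=22^14=24
after add edi, 1: edi=24+1=25
after shl edi, 1: edi=25<<1=50
after xor edi, 8: edi=50^8=58
After step 7: esi = 21.

21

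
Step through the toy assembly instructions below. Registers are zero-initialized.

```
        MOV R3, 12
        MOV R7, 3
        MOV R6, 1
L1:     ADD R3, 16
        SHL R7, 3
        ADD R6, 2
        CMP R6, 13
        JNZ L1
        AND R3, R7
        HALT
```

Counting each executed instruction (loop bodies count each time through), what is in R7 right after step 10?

192

R3=12
R7=3
R6=1
R3=12+16=28
R7=3<<3=24
R6=1+2=3
CMP R6, 13  (cmp 3,13)
JNZ L1: taken
R3=28+16=44
R7=24<<3=192
After step 10: R7 = 192.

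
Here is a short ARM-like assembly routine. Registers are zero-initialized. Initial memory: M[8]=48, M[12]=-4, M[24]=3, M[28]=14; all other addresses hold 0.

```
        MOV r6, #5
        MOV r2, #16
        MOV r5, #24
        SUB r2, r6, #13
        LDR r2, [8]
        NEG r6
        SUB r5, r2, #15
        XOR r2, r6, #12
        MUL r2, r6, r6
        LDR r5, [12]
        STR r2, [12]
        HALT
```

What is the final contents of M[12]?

25

r6=5
r2=16
r5=24
r2=5-13=-8
r2=M[8]=48
r6=-(5)=-5
r5=48-15=33
r2=(-5)^12=-9
r2=(-5)*(-5)=25
r5=M[12]=-4
STR r2, [12] → M[12]=25
halt.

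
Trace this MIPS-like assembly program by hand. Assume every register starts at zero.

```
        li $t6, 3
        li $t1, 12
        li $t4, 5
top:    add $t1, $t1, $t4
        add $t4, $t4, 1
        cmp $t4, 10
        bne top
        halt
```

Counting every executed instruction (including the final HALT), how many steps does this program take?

24

after li $t6, 3: $t6=3
after li $t1, 12: $t1=12
after li $t4, 5: $t4=5
after add $t1, $t1, $t4: $t1=12+5=17
after add $t4, $t4, 1: $t4=5+1=6
cmp $t4, 10  (cmp 6,10)
bne top: taken
after add $t1, $t1, $t4: $t1=17+6=23
after add $t4, $t4, 1: $t4=6+1=7
cmp $t4, 10  (cmp 7,10)
bne top: taken
after add $t1, $t1, $t4: $t1=23+7=30
after add $t4, $t4, 1: $t4=7+1=8
cmp $t4, 10  (cmp 8,10)
bne top: taken
after add $t1, $t1, $t4: $t1=30+8=38
after add $t4, $t4, 1: $t4=8+1=9
cmp $t4, 10  (cmp 9,10)
bne top: taken
after add $t1, $t1, $t4: $t1=38+9=47
after add $t4, $t4, 1: $t4=9+1=10
cmp $t4, 10  (cmp 10,10)
bne top: not taken
halt.
Total executed instructions: 24.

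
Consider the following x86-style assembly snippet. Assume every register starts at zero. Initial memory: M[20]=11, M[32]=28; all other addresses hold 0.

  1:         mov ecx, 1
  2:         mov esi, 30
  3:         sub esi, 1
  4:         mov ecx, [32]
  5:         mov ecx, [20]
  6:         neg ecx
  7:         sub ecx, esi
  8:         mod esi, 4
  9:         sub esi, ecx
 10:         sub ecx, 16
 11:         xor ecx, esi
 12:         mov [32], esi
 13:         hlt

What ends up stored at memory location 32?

41

after mov ecx, 1: ecx=1
after mov esi, 30: esi=30
after sub esi, 1: esi=30-1=29
after mov ecx, [32]: ecx=M[32]=28
after mov ecx, [20]: ecx=M[20]=11
after neg ecx: ecx=-(11)=-11
after sub ecx, esi: ecx=(-11)-29=-40
after mod esi, 4: esi=29%4=1
after sub esi, ecx: esi=1-(-40)=41
after sub ecx, 16: ecx=(-40)-16=-56
after xor ecx, esi: ecx=(-56)^41=-31
mov [32], esi → M[32]=41
halt.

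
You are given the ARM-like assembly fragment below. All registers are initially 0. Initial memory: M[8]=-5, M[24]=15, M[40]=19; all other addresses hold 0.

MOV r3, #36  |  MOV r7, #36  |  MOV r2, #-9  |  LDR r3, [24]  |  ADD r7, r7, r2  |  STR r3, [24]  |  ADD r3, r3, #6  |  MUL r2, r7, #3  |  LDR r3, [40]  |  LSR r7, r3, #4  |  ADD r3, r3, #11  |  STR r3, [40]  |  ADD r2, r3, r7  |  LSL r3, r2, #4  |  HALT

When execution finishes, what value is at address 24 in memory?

15

MOV r3, #36 → r3=36
MOV r7, #36 → r7=36
MOV r2, #-9 → r2=-9
LDR r3, [24] → r3=M[24]=15
ADD r7, r7, r2 → r7=36+(-9)=27
STR r3, [24] → M[24]=15
ADD r3, r3, #6 → r3=15+6=21
MUL r2, r7, #3 → r2=27*3=81
LDR r3, [40] → r3=M[40]=19
LSR r7, r3, #4 → r7=19>>4=1
ADD r3, r3, #11 → r3=19+11=30
STR r3, [40] → M[40]=30
ADD r2, r3, r7 → r2=30+1=31
LSL r3, r2, #4 → r3=31<<4=496
halt.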